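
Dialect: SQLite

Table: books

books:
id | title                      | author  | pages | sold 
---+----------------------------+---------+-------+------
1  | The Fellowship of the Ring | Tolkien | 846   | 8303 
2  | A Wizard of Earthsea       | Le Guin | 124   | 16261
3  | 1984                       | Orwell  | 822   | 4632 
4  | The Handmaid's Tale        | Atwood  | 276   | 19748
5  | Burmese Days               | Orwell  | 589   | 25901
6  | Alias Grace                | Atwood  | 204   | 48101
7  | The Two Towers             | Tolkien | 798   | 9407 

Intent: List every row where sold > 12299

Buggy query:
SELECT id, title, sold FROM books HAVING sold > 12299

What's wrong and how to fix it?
Bug: HAVING filters the output of aggregation, but this query has no GROUP BY and no aggregate functions, so SQLite rejects it (HAVING clause on a non-aggregate query); the condition here is per row

Fix: Use WHERE for row-level filtering

Corrected query:
SELECT id, title, sold FROM books WHERE sold > 12299

Result:
id | title                | sold 
---+----------------------+------
2  | A Wizard of Earthsea | 16261
4  | The Handmaid's Tale  | 19748
5  | Burmese Days         | 25901
6  | Alias Grace          | 48101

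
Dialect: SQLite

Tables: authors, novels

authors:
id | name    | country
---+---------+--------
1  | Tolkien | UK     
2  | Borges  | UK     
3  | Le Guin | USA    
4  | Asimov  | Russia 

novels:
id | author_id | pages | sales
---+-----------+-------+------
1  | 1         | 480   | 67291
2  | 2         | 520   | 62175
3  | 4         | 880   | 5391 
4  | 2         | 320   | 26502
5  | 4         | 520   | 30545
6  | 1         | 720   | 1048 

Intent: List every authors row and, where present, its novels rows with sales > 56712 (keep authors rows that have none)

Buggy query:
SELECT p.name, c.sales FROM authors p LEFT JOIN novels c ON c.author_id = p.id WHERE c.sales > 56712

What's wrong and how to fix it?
Bug: Filtering c.sales in WHERE discards the NULL rows produced by LEFT JOIN, turning it into an inner join

Fix: Put 'c.sales > 56712' in the JOIN's ON clause instead of WHERE

Corrected query:
SELECT p.name, c.sales FROM authors p LEFT JOIN novels c ON c.author_id = p.id AND c.sales > 56712

Result:
name    | sales
--------+------
Tolkien | 67291
Borges  | 62175
Le Guin | NULL 
Asimov  | NULL 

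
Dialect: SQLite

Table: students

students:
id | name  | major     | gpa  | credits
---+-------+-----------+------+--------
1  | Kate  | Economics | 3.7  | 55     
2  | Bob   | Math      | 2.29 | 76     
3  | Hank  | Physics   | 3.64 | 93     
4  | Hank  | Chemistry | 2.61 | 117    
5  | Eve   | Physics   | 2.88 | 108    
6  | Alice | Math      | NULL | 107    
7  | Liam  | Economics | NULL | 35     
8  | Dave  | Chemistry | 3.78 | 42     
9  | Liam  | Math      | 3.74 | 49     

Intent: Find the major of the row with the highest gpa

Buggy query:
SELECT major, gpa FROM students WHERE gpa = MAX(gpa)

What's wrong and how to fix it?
Bug: MAX(gpa) is an aggregate and cannot be used directly in WHERE

Fix: Use a subquery: WHERE gpa = (SELECT MAX(gpa) FROM students)

Corrected query:
SELECT major, gpa FROM students WHERE gpa = (SELECT MAX(gpa) FROM students)

Result:
major     | gpa 
----------+-----
Chemistry | 3.78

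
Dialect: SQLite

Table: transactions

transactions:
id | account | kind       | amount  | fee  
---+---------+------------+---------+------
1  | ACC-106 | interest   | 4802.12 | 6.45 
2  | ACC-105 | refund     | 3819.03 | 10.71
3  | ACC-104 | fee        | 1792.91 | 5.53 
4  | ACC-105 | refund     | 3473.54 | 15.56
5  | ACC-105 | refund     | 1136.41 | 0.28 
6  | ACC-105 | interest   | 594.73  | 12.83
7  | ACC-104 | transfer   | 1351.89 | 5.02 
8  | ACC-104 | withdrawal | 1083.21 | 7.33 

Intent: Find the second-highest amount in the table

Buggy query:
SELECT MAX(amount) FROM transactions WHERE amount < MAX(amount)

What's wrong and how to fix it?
Bug: MAX(amount) on the right of the comparison is an aggregate-in-WHERE error

Fix: Compute the overall MAX in a subquery, then take MAX of rows below it

Corrected query:
SELECT MAX(amount) FROM transactions WHERE amount < (SELECT MAX(amount) FROM transactions)

Result:
MAX(amount)
-----------
3819.03    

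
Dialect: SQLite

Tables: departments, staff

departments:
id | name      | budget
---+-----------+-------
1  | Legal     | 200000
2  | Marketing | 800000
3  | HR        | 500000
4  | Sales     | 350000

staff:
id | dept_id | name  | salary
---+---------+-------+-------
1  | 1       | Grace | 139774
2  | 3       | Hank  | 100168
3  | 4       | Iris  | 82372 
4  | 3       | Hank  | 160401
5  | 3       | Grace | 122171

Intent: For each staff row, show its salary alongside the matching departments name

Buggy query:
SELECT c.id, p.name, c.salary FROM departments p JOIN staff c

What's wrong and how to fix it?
Bug: JOIN with no ON clause produces a cartesian product; every staff row pairs with every departments row

Fix: Specify the join condition linking the foreign key to the parent id

Corrected query:
SELECT c.id, p.name, c.salary FROM departments p JOIN staff c ON c.dept_id = p.id

Result:
id | name  | salary
---+-------+-------
1  | Legal | 139774
2  | HR    | 100168
3  | Sales | 82372 
4  | HR    | 160401
5  | HR    | 122171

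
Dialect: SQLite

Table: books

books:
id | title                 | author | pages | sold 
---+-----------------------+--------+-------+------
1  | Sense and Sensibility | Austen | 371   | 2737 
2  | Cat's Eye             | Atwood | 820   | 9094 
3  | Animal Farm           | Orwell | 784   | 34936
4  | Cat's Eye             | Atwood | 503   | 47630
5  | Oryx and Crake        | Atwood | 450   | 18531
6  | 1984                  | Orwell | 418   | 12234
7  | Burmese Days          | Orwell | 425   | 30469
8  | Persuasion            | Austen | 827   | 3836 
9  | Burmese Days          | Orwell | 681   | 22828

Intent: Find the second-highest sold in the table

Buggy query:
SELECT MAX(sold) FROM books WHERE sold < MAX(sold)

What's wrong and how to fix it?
Bug: MAX(sold) on the right of the comparison is an aggregate-in-WHERE error

Fix: Compute the overall MAX in a subquery, then take MAX of rows below it

Corrected query:
SELECT MAX(sold) FROM books WHERE sold < (SELECT MAX(sold) FROM books)

Result:
MAX(sold)
---------
34936    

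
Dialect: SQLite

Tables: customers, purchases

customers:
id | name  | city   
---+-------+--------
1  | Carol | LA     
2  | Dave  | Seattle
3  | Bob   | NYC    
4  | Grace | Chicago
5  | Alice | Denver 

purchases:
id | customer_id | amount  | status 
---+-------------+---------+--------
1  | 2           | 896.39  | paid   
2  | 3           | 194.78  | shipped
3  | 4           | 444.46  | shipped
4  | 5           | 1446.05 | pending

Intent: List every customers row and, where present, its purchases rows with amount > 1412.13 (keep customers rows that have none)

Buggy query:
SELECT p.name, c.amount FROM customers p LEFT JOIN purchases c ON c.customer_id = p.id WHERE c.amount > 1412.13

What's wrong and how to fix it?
Bug: A WHERE condition on the right-hand table after LEFT JOIN drops unmatched parents

Fix: Move the right-table condition into the ON clause so unmatched parents are kept

Corrected query:
SELECT p.name, c.amount FROM customers p LEFT JOIN purchases c ON c.customer_id = p.id AND c.amount > 1412.13

Result:
name  | amount 
------+--------
Carol | NULL   
Dave  | NULL   
Bob   | NULL   
Grace | NULL   
Alice | 1446.05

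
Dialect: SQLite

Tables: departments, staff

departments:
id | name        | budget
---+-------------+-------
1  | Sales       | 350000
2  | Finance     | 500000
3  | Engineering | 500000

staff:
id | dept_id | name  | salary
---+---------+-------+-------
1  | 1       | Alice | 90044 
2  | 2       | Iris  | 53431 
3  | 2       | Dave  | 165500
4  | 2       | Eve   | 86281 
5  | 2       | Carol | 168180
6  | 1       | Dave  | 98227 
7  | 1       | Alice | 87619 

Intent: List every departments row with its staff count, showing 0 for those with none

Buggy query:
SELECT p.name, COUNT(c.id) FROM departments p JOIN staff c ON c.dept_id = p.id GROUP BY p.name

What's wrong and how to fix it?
Bug: An inner join excludes parents with zero children

Fix: Switch to LEFT JOIN to retain unmatched parent rows

Corrected query:
SELECT p.name, COUNT(c.id) FROM departments p LEFT JOIN staff c ON c.dept_id = p.id GROUP BY p.name

Result:
name        | COUNT(c.id)
------------+------------
Engineering | 0          
Finance     | 4          
Sales       | 3          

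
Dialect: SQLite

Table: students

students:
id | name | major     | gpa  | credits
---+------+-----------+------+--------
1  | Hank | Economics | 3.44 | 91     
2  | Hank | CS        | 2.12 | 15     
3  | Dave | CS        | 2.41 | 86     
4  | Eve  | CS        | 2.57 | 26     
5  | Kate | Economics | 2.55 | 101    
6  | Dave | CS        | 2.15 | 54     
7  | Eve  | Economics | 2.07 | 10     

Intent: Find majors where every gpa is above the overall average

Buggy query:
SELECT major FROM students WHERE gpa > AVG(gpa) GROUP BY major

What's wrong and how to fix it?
Bug: WHERE evaluates per row before aggregation, so AVG() is unavailable

Fix: Use a subquery for AVG and a HAVING MIN(...) filter so the condition holds for every row in the group

Corrected query:
SELECT major FROM students GROUP BY major HAVING MIN(gpa) > (SELECT AVG(gpa) FROM students)

Result:
(no rows)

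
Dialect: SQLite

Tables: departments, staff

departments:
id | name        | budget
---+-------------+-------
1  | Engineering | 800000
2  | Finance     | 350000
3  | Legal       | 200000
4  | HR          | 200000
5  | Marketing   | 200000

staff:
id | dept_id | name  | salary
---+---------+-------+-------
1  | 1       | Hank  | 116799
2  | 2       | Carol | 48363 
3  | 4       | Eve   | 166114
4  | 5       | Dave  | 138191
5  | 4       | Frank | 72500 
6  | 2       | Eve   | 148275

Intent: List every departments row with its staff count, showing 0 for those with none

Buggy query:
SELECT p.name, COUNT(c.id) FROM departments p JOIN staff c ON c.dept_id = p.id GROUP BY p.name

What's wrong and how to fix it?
Bug: An inner join excludes parents with zero children

Fix: Switch to LEFT JOIN to retain unmatched parent rows

Corrected query:
SELECT p.name, COUNT(c.id) FROM departments p LEFT JOIN staff c ON c.dept_id = p.id GROUP BY p.name

Result:
name        | COUNT(c.id)
------------+------------
Engineering | 1          
Finance     | 2          
HR          | 2          
Legal       | 0          
Marketing   | 1          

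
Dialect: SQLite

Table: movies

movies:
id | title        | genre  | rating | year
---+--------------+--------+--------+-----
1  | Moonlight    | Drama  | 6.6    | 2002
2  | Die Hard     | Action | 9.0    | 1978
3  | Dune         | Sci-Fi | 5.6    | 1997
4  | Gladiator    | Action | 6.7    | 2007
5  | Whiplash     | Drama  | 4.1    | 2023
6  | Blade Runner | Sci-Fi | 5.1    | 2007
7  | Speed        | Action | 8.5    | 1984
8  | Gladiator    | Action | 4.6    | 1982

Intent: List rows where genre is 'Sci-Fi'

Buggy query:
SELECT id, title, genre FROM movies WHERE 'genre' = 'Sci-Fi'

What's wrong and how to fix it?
Bug: Single quotes denote string literals in SQL; the column name is being compared as a constant string

Fix: Remove the quotes around the column name (or use double quotes for an identifier)

Corrected query:
SELECT id, title, genre FROM movies WHERE genre = 'Sci-Fi'

Result:
id | title        | genre 
---+--------------+-------
3  | Dune         | Sci-Fi
6  | Blade Runner | Sci-Fi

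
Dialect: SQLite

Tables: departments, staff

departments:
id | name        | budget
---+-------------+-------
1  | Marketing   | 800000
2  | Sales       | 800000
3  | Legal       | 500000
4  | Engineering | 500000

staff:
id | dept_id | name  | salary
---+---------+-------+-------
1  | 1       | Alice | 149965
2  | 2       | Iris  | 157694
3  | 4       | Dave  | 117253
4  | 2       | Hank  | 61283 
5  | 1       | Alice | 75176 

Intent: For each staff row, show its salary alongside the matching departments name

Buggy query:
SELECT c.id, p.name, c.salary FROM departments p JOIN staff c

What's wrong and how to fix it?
Bug: JOIN with no ON clause produces a cartesian product; every staff row pairs with every departments row

Fix: Add ON c.dept_id = p.id to the JOIN

Corrected query:
SELECT c.id, p.name, c.salary FROM departments p JOIN staff c ON c.dept_id = p.id

Result:
id | name        | salary
---+-------------+-------
1  | Marketing   | 149965
2  | Sales       | 157694
3  | Engineering | 117253
4  | Sales       | 61283 
5  | Marketing   | 75176 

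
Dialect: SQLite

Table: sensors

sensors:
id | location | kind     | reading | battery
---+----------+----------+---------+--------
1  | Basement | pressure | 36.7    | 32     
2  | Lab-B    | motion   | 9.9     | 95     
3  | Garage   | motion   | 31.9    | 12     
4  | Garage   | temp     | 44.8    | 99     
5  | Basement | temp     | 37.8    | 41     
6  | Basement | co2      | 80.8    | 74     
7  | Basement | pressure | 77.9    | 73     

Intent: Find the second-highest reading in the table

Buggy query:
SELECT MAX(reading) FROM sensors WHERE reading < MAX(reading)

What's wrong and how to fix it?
Bug: The inner MAX is an aggregate inside WHERE, which is not allowed

Fix: Put the inner MAX in a scalar subquery

Corrected query:
SELECT MAX(reading) FROM sensors WHERE reading < (SELECT MAX(reading) FROM sensors)

Result:
MAX(reading)
------------
77.9        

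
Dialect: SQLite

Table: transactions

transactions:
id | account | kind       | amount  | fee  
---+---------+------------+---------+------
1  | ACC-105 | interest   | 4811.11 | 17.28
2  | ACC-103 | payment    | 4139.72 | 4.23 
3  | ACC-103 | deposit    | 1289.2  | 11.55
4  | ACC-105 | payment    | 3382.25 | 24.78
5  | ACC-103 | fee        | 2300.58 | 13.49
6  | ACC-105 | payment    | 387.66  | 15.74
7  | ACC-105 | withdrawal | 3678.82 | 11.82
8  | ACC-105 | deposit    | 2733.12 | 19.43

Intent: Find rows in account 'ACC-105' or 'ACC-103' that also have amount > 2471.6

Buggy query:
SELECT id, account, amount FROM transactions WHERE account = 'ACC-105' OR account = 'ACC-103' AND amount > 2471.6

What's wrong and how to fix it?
Bug: AND binds tighter than OR, so this parses as account = 'ACC-105' OR (account = 'ACC-103' AND amount > 2471.6)

Fix: Group the OR with parentheses (or use IN), then AND the threshold

Corrected query:
SELECT id, account, amount FROM transactions WHERE (account = 'ACC-105' OR account = 'ACC-103') AND amount > 2471.6

Result:
id | account | amount 
---+---------+--------
1  | ACC-105 | 4811.11
2  | ACC-103 | 4139.72
4  | ACC-105 | 3382.25
7  | ACC-105 | 3678.82
8  | ACC-105 | 2733.12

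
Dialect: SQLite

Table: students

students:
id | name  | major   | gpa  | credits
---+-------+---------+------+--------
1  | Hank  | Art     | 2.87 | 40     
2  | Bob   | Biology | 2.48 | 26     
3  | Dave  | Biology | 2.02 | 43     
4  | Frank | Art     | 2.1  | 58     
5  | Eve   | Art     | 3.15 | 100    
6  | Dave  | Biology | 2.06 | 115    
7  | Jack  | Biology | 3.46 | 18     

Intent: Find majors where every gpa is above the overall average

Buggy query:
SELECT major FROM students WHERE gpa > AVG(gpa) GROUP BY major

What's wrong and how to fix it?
Bug: WHERE evaluates per row before aggregation, so AVG() is unavailable

Fix: Compute the overall average in a scalar subquery and compare each group's MIN against it in HAVING

Corrected query:
SELECT major FROM students GROUP BY major HAVING MIN(gpa) > (SELECT AVG(gpa) FROM students)

Result:
(no rows)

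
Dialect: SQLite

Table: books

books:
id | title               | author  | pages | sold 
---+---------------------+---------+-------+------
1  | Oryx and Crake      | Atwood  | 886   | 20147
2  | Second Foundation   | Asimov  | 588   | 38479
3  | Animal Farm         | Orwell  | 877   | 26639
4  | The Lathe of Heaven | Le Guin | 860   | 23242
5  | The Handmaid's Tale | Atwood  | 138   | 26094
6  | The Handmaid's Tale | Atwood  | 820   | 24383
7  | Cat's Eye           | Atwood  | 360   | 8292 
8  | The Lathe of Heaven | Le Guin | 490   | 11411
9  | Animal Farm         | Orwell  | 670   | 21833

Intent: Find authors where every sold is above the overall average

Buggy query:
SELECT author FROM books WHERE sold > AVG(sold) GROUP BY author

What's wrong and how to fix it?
Bug: AVG() is an aggregate; it can't sit directly in WHERE

Fix: Use a subquery for AVG and a HAVING MIN(...) filter so the condition holds for every row in the group

Corrected query:
SELECT author FROM books GROUP BY author HAVING MIN(sold) > (SELECT AVG(sold) FROM books)

Result:
author
------
Asimov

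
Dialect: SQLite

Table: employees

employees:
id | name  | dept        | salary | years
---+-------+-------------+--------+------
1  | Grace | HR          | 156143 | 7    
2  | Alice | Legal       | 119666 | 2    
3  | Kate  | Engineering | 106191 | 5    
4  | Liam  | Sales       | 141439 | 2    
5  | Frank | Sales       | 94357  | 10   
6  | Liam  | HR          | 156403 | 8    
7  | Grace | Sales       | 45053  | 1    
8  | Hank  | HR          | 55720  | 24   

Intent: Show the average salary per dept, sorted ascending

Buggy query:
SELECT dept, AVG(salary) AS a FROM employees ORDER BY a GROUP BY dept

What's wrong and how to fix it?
Bug: GROUP BY must precede ORDER BY

Fix: Move ORDER BY to the end, after GROUP BY

Corrected query:
SELECT dept, AVG(salary) AS a FROM employees GROUP BY dept ORDER BY a

Result:
dept        | a            
------------+--------------
Sales       | 93616.333333 
Engineering | 106191       
Legal       | 119666       
HR          | 122755.333333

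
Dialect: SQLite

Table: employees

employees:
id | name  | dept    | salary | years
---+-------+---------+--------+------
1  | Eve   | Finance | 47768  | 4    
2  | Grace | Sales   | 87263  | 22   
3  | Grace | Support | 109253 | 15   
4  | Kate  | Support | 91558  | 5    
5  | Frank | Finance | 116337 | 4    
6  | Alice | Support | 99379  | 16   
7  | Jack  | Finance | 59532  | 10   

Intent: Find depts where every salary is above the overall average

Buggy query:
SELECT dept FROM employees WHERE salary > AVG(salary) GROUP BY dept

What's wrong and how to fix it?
Bug: AVG() is an aggregate; it can't sit directly in WHERE

Fix: Compute the overall average in a scalar subquery and compare each group's MIN against it in HAVING

Corrected query:
SELECT dept FROM employees GROUP BY dept HAVING MIN(salary) > (SELECT AVG(salary) FROM employees)

Result:
dept   
-------
Support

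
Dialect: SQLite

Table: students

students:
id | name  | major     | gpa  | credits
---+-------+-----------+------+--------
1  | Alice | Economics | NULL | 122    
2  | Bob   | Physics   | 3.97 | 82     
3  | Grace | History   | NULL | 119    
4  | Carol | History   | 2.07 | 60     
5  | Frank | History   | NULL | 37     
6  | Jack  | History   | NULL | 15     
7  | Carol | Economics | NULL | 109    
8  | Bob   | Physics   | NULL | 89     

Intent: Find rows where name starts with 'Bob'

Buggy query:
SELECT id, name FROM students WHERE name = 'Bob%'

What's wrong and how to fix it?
Bug: Wildcards only work with LIKE; '=' treats '%' as a literal character

Fix: Use LIKE for wildcard pattern matching

Corrected query:
SELECT id, name FROM students WHERE name LIKE 'Bob%'

Result:
id | name
---+-----
2  | Bob 
8  | Bob 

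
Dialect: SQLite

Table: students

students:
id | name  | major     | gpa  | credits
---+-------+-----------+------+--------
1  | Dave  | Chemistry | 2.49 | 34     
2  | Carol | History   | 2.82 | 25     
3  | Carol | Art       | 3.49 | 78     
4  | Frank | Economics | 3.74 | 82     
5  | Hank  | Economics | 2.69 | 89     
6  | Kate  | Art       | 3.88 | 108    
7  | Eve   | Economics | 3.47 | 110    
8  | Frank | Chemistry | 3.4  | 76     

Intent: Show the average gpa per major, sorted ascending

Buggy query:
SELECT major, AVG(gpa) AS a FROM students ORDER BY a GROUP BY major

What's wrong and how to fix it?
Bug: ORDER BY appears before GROUP BY; SQL clause order requires GROUP BY first

Fix: Reorder: SELECT … FROM … GROUP BY … ORDER BY …

Corrected query:
SELECT major, AVG(gpa) AS a FROM students GROUP BY major ORDER BY a

Result:
major     | a    
----------+------
History   | 2.82 
Chemistry | 2.945
Economics | 3.3  
Art       | 3.685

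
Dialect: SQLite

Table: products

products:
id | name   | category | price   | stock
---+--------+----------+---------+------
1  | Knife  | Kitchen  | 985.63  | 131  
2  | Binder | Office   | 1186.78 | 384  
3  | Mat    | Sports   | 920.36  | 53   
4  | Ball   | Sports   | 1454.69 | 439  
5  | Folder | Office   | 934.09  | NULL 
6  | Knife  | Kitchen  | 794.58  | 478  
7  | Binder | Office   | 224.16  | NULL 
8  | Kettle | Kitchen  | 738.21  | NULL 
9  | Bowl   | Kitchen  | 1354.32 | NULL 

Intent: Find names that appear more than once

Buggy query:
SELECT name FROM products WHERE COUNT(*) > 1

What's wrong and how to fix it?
Bug: WHERE can't reference COUNT(*); aggregates are computed after WHERE

Fix: GROUP BY name, then filter groups with HAVING COUNT(*) > 1

Corrected query:
SELECT name FROM products GROUP BY name HAVING COUNT(*) > 1

Result:
name  
------
Binder
Knife 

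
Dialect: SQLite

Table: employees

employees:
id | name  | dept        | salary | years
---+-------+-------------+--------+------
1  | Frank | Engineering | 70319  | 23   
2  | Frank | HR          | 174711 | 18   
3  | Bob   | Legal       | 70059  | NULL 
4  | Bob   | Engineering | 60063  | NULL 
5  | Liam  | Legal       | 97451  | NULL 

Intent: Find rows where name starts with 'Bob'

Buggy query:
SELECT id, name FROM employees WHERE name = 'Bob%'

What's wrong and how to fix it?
Bug: '=' compares the literal string including the % character; pattern matching needs LIKE

Fix: Use LIKE for wildcard pattern matching

Corrected query:
SELECT id, name FROM employees WHERE name LIKE 'Bob%'

Result:
id | name
---+-----
3  | Bob 
4  | Bob 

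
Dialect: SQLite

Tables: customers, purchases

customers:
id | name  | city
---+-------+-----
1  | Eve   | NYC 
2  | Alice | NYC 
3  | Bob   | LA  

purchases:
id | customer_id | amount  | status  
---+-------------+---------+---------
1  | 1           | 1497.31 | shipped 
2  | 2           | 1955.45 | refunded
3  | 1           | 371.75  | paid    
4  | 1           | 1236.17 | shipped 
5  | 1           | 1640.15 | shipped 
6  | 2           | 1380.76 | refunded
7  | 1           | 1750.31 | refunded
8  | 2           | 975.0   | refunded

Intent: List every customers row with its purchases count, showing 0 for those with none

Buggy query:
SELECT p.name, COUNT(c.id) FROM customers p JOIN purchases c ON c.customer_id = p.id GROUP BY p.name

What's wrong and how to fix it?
Bug: An inner join excludes parents with zero children

Fix: Use LEFT JOIN so parents without children still appear (COUNT(c.id) gives 0)

Corrected query:
SELECT p.name, COUNT(c.id) FROM customers p LEFT JOIN purchases c ON c.customer_id = p.id GROUP BY p.name

Result:
name  | COUNT(c.id)
------+------------
Alice | 3          
Bob   | 0          
Eve   | 5          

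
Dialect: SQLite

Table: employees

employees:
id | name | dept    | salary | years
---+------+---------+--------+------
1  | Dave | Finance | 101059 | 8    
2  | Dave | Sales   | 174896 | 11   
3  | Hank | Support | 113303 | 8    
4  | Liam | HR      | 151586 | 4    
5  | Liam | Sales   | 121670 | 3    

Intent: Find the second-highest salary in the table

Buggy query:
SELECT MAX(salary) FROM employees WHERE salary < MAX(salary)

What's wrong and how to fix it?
Bug: MAX(salary) on the right of the comparison is an aggregate-in-WHERE error

Fix: Compute the overall MAX in a subquery, then take MAX of rows below it

Corrected query:
SELECT MAX(salary) FROM employees WHERE salary < (SELECT MAX(salary) FROM employees)

Result:
MAX(salary)
-----------
151586     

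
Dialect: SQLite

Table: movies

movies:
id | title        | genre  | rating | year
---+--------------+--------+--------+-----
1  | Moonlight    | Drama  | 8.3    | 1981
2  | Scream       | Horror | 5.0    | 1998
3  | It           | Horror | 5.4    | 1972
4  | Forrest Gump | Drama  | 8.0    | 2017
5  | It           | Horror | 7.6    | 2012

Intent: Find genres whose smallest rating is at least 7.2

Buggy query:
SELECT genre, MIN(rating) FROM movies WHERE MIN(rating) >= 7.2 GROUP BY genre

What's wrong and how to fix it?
Bug: MIN() in WHERE is a misuse of aggregate

Fix: Replace WHERE with HAVING after the GROUP BY

Corrected query:
SELECT genre, MIN(rating) FROM movies GROUP BY genre HAVING MIN(rating) >= 7.2

Result:
genre | MIN(rating)
------+------------
Drama | 8          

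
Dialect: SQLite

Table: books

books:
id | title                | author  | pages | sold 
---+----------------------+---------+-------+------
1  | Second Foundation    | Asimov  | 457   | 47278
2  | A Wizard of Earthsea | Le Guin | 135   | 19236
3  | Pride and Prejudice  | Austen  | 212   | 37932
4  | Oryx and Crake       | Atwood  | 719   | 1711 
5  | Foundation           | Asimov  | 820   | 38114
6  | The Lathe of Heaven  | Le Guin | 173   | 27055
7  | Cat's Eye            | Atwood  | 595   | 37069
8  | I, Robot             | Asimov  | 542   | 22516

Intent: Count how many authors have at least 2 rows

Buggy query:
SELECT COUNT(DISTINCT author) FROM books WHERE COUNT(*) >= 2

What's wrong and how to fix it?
Bug: WHERE filters individual rows, not groups, so a group-level COUNT is invalid there

Fix: Use a subquery that GROUPs and filters with HAVING, then count its rows

Corrected query:
SELECT COUNT(*) FROM (SELECT author FROM books GROUP BY author HAVING COUNT(*) >= 2)

Result:
COUNT(*)
--------
3       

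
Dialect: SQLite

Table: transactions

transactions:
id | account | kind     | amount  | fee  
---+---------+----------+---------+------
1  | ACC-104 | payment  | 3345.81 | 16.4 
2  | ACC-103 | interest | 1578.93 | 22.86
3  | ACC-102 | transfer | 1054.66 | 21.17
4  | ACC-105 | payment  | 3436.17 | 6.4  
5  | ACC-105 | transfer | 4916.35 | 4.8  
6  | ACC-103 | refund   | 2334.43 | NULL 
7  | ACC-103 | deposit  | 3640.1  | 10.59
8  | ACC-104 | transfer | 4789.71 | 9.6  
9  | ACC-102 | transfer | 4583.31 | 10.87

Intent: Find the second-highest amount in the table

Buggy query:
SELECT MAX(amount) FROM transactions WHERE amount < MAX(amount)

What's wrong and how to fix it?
Bug: The inner MAX is an aggregate inside WHERE, which is not allowed

Fix: Compute the overall MAX in a subquery, then take MAX of rows below it

Corrected query:
SELECT MAX(amount) FROM transactions WHERE amount < (SELECT MAX(amount) FROM transactions)

Result:
MAX(amount)
-----------
4789.71    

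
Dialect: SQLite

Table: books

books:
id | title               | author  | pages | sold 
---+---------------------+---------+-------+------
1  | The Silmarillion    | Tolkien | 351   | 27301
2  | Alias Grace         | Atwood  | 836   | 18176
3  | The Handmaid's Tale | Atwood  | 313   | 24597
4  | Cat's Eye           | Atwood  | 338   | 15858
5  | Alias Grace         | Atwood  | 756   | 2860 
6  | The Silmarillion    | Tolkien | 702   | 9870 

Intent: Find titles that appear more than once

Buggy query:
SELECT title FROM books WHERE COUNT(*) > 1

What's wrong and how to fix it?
Bug: WHERE can't reference COUNT(*); aggregates are computed after WHERE

Fix: Group first, then use HAVING for the count condition

Corrected query:
SELECT title FROM books GROUP BY title HAVING COUNT(*) > 1

Result:
title           
----------------
Alias Grace     
The Silmarillion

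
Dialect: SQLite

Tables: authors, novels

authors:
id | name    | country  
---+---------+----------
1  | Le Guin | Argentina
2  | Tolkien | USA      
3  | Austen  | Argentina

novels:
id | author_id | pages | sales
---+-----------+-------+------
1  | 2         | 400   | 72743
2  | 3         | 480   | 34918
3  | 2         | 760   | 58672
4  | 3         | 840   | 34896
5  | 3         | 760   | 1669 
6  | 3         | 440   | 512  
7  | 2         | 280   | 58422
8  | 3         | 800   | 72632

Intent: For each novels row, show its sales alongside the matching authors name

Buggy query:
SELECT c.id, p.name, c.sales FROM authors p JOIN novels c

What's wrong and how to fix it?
Bug: Missing join condition: each novels row is matched to all authors rows instead of just its own

Fix: Add ON c.author_id = p.id to the JOIN

Corrected query:
SELECT c.id, p.name, c.sales FROM authors p JOIN novels c ON c.author_id = p.id

Result:
id | name    | sales
---+---------+------
1  | Tolkien | 72743
2  | Austen  | 34918
3  | Tolkien | 58672
4  | Austen  | 34896
5  | Austen  | 1669 
6  | Austen  | 512  
7  | Tolkien | 58422
8  | Austen  | 72632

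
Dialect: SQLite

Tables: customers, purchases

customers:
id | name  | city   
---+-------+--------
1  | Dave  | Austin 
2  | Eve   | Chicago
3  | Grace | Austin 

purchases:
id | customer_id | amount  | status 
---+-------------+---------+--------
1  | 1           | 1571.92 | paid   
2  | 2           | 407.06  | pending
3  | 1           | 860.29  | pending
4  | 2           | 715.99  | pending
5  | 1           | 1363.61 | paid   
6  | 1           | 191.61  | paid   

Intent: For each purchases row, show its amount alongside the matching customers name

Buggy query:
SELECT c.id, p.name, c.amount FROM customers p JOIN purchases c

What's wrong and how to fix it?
Bug: Missing join condition: each purchases row is matched to all customers rows instead of just its own

Fix: Specify the join condition linking the foreign key to the parent id

Corrected query:
SELECT c.id, p.name, c.amount FROM customers p JOIN purchases c ON c.customer_id = p.id

Result:
id | name | amount 
---+------+--------
1  | Dave | 1571.92
2  | Eve  | 407.06 
3  | Dave | 860.29 
4  | Eve  | 715.99 
5  | Dave | 1363.61
6  | Dave | 191.61 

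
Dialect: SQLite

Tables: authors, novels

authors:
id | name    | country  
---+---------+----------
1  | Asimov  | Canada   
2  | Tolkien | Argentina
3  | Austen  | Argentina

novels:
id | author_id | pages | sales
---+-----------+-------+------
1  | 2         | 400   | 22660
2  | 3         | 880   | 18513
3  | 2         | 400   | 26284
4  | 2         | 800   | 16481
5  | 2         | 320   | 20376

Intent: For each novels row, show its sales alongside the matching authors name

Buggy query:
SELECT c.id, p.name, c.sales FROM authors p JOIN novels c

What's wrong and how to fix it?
Bug: JOIN with no ON clause produces a cartesian product; every novels row pairs with every authors row

Fix: Specify the join condition linking the foreign key to the parent id

Corrected query:
SELECT c.id, p.name, c.sales FROM authors p JOIN novels c ON c.author_id = p.id

Result:
id | name    | sales
---+---------+------
1  | Tolkien | 22660
2  | Austen  | 18513
3  | Tolkien | 26284
4  | Tolkien | 16481
5  | Tolkien | 20376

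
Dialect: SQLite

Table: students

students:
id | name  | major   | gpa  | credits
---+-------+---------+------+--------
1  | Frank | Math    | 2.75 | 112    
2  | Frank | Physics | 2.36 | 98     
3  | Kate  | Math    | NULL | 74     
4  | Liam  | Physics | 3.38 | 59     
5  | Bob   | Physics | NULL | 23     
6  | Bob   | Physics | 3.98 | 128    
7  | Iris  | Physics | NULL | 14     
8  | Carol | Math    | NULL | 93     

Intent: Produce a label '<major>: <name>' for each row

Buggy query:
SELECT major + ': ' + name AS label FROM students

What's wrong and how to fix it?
Bug: SQLite uses || for string concatenation; + coerces text to numbers (yielding 0)

Fix: Use the || operator for string concatenation

Corrected query:
SELECT major || ': ' || name AS label FROM students

Result:
label         
--------------
Math: Frank   
Physics: Frank
Math: Kate    
Physics: Liam 
Physics: Bob  
Physics: Bob  
Physics: Iris 
Math: Carol   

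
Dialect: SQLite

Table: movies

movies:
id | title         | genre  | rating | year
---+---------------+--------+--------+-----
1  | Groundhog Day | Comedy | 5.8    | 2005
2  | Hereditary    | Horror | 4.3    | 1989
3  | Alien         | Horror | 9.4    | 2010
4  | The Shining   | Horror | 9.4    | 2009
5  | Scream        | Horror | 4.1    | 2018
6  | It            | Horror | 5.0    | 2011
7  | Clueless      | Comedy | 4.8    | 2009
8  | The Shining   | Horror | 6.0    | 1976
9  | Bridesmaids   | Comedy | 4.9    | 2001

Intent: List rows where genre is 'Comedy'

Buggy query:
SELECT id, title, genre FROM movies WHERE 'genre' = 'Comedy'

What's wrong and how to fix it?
Bug: Single quotes denote string literals in SQL; the column name is being compared as a constant string

Fix: Remove the quotes around the column name (or use double quotes for an identifier)

Corrected query:
SELECT id, title, genre FROM movies WHERE genre = 'Comedy'

Result:
id | title         | genre 
---+---------------+-------
1  | Groundhog Day | Comedy
7  | Clueless      | Comedy
9  | Bridesmaids   | Comedy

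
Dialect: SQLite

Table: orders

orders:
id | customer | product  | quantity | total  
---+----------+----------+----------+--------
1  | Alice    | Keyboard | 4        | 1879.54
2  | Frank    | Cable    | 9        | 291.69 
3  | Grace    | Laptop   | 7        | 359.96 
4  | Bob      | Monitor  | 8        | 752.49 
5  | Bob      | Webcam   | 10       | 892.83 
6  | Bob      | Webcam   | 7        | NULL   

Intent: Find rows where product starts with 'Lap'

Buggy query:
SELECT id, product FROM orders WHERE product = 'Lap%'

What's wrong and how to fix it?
Bug: Wildcards only work with LIKE; '=' treats '%' as a literal character

Fix: Use LIKE for wildcard pattern matching

Corrected query:
SELECT id, product FROM orders WHERE product LIKE 'Lap%'

Result:
id | product
---+--------
3  | Laptop 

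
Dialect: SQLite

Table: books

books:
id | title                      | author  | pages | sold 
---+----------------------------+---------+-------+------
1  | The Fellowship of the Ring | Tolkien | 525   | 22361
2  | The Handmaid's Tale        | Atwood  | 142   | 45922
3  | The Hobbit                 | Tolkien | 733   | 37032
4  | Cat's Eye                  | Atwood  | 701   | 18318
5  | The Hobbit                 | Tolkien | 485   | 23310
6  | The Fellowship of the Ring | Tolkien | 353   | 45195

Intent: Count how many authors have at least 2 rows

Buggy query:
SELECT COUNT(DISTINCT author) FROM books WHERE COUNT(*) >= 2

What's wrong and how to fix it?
Bug: COUNT(*) cannot appear in WHERE; the per-group count doesn't exist yet

Fix: Use a subquery that GROUPs and filters with HAVING, then count its rows

Corrected query:
SELECT COUNT(*) FROM (SELECT author FROM books GROUP BY author HAVING COUNT(*) >= 2)

Result:
COUNT(*)
--------
2       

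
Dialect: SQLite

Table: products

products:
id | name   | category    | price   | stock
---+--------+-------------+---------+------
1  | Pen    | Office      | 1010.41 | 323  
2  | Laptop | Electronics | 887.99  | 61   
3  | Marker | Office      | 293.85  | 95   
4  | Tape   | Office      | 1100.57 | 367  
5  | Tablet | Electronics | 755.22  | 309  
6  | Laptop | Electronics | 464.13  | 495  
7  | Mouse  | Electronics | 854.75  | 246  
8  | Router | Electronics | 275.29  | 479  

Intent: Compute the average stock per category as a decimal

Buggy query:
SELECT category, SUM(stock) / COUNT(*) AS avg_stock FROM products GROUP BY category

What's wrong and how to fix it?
Bug: Both operands are integers, so '/' performs integer division and truncates

Fix: Cast one side to REAL so the division keeps the fractional part

Corrected query:
SELECT category, SUM(stock) * 1.0 / COUNT(*) AS avg_stock FROM products GROUP BY category

Result:
category    | avg_stock 
------------+-----------
Electronics | 318       
Office      | 261.666667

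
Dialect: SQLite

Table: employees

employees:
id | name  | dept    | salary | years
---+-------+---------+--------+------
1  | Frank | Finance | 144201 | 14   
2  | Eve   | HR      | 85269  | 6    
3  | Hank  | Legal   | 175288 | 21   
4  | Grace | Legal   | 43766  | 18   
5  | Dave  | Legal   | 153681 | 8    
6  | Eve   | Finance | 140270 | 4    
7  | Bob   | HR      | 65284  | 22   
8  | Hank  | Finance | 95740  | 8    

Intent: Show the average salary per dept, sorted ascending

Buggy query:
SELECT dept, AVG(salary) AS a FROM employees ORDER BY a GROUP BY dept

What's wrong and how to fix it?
Bug: GROUP BY must precede ORDER BY

Fix: Move ORDER BY to the end, after GROUP BY

Corrected query:
SELECT dept, AVG(salary) AS a FROM employees GROUP BY dept ORDER BY a

Result:
dept    | a      
--------+--------
HR      | 75276.5
Legal   | 124245 
Finance | 126737 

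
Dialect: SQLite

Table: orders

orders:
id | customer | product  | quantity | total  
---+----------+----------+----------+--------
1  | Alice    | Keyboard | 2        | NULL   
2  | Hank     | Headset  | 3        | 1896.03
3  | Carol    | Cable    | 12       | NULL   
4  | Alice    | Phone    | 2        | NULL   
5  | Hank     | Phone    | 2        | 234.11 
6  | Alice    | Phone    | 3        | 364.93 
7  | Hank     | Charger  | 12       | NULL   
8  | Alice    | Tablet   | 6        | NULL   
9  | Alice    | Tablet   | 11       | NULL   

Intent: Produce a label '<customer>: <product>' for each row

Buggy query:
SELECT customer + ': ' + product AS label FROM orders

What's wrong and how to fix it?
Bug: '+' is numeric addition; on text columns SQLite converts them to 0 instead of concatenating

Fix: Use the || operator for string concatenation

Corrected query:
SELECT customer || ': ' || product AS label FROM orders

Result:
label          
---------------
Alice: Keyboard
Hank: Headset  
Carol: Cable   
Alice: Phone   
Hank: Phone    
Alice: Phone   
Hank: Charger  
Alice: Tablet  
Alice: Tablet  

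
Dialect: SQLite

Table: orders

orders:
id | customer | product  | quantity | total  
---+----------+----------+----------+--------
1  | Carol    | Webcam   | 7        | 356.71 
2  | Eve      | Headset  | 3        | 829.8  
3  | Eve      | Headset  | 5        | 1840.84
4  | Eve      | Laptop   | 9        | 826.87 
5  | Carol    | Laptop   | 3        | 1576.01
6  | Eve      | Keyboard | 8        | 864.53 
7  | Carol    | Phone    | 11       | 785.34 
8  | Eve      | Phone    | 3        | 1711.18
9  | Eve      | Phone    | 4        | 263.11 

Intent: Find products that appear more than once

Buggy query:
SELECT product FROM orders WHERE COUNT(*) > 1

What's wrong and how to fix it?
Bug: WHERE can't reference COUNT(*); aggregates are computed after WHERE

Fix: Group first, then use HAVING for the count condition

Corrected query:
SELECT product FROM orders GROUP BY product HAVING COUNT(*) > 1

Result:
product
-------
Headset
Laptop 
Phone  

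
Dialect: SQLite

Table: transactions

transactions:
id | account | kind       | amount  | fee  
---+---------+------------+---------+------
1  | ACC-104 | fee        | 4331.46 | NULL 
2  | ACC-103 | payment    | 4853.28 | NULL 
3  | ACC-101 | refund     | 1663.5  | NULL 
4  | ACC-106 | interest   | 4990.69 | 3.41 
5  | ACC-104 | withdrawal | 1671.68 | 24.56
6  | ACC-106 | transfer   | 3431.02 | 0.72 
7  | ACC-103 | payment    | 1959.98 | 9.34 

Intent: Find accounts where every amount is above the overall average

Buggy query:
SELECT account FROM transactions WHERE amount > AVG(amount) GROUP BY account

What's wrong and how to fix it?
Bug: AVG() is an aggregate; it can't sit directly in WHERE

Fix: Use a subquery for AVG and a HAVING MIN(...) filter so the condition holds for every row in the group

Corrected query:
SELECT account FROM transactions GROUP BY account HAVING MIN(amount) > (SELECT AVG(amount) FROM transactions)

Result:
account
-------
ACC-106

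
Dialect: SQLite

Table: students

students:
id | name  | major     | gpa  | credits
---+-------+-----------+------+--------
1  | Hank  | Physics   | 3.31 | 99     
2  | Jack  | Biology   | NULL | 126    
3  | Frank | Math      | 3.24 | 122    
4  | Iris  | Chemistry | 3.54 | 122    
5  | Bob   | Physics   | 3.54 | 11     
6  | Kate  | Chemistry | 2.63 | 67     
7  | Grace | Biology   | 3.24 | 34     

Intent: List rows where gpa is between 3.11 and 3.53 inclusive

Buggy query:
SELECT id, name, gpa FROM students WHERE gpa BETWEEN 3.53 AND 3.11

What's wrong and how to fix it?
Bug: BETWEEN expects the lower bound first; with 3.53 AND 3.11 the range is empty

Fix: Write BETWEEN 3.11 AND 3.53

Corrected query:
SELECT id, name, gpa FROM students WHERE gpa BETWEEN 3.11 AND 3.53

Result:
id | name  | gpa 
---+-------+-----
1  | Hank  | 3.31
3  | Frank | 3.24
7  | Grace | 3.24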